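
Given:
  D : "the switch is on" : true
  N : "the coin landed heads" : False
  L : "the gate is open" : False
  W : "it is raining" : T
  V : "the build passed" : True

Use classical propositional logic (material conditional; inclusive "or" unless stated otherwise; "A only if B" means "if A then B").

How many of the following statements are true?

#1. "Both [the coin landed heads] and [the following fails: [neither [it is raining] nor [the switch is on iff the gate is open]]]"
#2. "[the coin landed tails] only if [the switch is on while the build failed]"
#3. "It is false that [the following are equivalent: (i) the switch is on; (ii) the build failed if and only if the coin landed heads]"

#1: In symbols: N and not (W nor (D iff L))

D iff L = True iff False = False
W nor (D iff L) = True nor False = False
not (W nor (D iff L)) = not False = True
N and not (W nor (D iff L)) = False and True = False
So #1 is false.

#2: This is not N -> (D and not V).

not N = not False = True
not V = not True = False
D and not V = True and False = False
not N -> (D and not V) = True -> False = False
Hence #2 is false.

#3: Formalization: not (D iff (not V iff N))

not V = not True = False
not V iff N = False iff False = True
D iff (not V iff N) = True iff True = True
not (D iff (not V iff N)) = not True = False
So #3 is false.

Count: 0.

0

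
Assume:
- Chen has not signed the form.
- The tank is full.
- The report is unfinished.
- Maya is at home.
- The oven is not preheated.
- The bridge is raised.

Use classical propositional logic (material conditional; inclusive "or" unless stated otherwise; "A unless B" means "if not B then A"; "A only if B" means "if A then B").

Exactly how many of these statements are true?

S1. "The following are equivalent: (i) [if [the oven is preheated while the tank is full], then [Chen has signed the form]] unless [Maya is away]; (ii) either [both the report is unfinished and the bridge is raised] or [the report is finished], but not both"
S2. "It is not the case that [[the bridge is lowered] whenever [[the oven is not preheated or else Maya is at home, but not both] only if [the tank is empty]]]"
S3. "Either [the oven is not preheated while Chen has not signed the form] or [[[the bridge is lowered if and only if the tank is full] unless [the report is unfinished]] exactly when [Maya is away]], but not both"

3

Let U = "the oven is preheated" (False), S = "the tank is full" (True), L = "Chen has signed the form" (False), M = "Maya is at home" (True), W = "the report is finished" (False), Q = "the bridge is raised" (True).

S1: This is (((U and S) -> L) or not M) iff ((not W and Q) xor W).

U and S = False and True = False
(U and S) -> L = False -> False = True
not M = not True = False
((U and S) -> L) or not M = True or False = True
not W = not False = True
not W and Q = True and True = True
(not W and Q) xor W = True xor False = True
(((U and S) -> L) or not M) iff ((not W and Q) xor W) = True iff True = True
Hence S1 is true.

S2: Parsed as not (((not U xor M) -> not S) -> not Q)

not U = not False = True
not U xor M = True xor True = False
not S = not True = False
(not U xor M) -> not S = False -> False = True
not Q = not True = False
((not U xor M) -> not S) -> not Q = True -> False = False
not (((not U xor M) -> not S) -> not Q) = not False = True
So S2 is true.

S3: In symbols: (not U and not L) xor (((not Q iff S) or not W) iff not M)

not U = not False = True
not L = not False = True
not U and not L = True and True = True
not Q = not True = False
not Q iff S = False iff True = False
not W = not False = True
(not Q iff S) or not W = False or True = True
not M = not True = False
((not Q iff S) or not W) iff not M = True iff False = False
(not U and not L) xor (((not Q iff S) or not W) iff not M) = True xor False = True
Thus S3 is true.

3 of the 3 statements are true (S1, S2, S3).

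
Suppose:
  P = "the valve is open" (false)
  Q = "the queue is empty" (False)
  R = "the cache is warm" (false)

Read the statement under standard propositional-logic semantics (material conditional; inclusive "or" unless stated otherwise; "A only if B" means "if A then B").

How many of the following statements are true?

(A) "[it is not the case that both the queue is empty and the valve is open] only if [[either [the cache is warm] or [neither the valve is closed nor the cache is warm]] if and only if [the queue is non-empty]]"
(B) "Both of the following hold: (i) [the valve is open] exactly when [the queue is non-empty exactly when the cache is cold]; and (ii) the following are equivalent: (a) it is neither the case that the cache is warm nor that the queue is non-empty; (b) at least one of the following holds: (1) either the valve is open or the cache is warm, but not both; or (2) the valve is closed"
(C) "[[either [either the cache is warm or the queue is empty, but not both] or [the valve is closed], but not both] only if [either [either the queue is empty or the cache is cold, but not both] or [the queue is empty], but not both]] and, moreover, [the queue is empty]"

(A): Formalization: (Q nand P) -> ((R or (not P nor R)) iff not Q)

Q nand P = False nand False = True
not P = not False = True
not P nor R = True nor False = False
R or (not P nor R) = False or False = False
not Q = not False = True
(R or (not P nor R)) iff not Q = False iff True = False
(Q nand P) -> ((R or (not P nor R)) iff not Q) = True -> False = False
Hence (A) is false.

(B): In symbols: (P iff (not Q iff not R)) and ((R nor not Q) iff ((P xor R) or not P))

not Q = not False = True
not R = not False = True
not Q iff not R = True iff True = True
P iff (not Q iff not R) = False iff True = False
not Q = not False = True
R nor not Q = False nor True = False
P xor R = False xor False = False
not P = not False = True
(P xor R) or not P = False or True = True
(R nor not Q) iff ((P xor R) or not P) = False iff True = False
(P iff (not Q iff not R)) and ((R nor not Q) iff ((P xor R) or not P)) = False and False = False
Hence (B) is false.

(C): Formalization: (((R xor Q) xor not P) -> ((Q xor not R) xor Q)) and Q

R xor Q = False xor False = False
not P = not False = True
(R xor Q) xor not P = False xor True = True
not R = not False = True
Q xor not R = False xor True = True
(Q xor not R) xor Q = True xor False = True
((R xor Q) xor not P) -> ((Q xor not R) xor Q) = True -> True = True
(((R xor Q) xor not P) -> ((Q xor not R) xor Q)) and Q = True and False = False
So (C) is false.

0 of the 3 statements are true (none).

0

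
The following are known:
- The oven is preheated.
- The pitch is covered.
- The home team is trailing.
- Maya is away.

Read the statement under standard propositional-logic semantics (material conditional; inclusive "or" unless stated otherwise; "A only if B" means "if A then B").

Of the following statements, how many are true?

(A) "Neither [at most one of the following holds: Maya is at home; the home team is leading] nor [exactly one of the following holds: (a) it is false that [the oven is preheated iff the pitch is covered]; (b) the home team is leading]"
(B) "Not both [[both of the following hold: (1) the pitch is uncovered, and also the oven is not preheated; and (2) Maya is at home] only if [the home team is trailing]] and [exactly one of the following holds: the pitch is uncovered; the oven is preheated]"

0

Let P = "Maya is at home" (False), N = "the home team is leading" (False), V = "the oven is preheated" (True), U = "the pitch is covered" (True).

(A): Formalization: (P nand N) nor (not (V iff U) xor N)

P nand N = False nand False = True
V iff U = True iff True = True
not (V iff U) = not True = False
not (V iff U) xor N = False xor False = False
(P nand N) nor (not (V iff U) xor N) = True nor False = False
So (A) is false.

(B): Parsed as (((not U and not V) and P) -> not N) nand (not U xor V)

not U = not True = False
not V = not True = False
not U and not V = False and False = False
(not U and not V) and P = False and False = False
not N = not False = True
((not U and not V) and P) -> not N = False -> True = True
not U = not True = False
not U xor V = False xor True = True
(((not U and not V) and P) -> not N) nand (not U xor V) = True nand True = False
Thus (B) is false.

0 of the 2 statements are true (none).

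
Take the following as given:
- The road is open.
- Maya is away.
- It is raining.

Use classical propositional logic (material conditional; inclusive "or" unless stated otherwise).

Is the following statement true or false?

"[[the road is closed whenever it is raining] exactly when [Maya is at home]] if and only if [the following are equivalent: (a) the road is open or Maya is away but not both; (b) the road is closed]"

Let R = "it is raining" (True), P = "the road is closed" (False), Q = "Maya is at home" (False).
Parsed as ((R -> P) iff Q) iff ((not P xor not Q) iff P)

R -> P = True -> False = False
(R -> P) iff Q = False iff False = True
not P = not False = True
not Q = not False = True
not P xor not Q = True xor True = False
(not P xor not Q) iff P = False iff False = True
((R -> P) iff Q) iff ((not P xor not Q) iff P) = True iff True = True

The statement is true.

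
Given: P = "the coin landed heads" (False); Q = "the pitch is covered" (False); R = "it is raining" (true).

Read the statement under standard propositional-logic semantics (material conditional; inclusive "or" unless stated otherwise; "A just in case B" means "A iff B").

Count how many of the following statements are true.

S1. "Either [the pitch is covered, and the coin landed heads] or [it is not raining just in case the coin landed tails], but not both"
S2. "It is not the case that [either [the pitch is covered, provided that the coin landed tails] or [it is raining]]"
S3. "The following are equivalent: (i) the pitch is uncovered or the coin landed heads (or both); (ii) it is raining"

1

S1: In symbols: (Q & P) xor (~R <-> ~P)

Q & P = F & F = F
~R = ~T = F
~P = ~F = T
~R <-> ~P = F <-> T = F
(Q & P) xor (~R <-> ~P) = F xor F = F
So S1 is false.

S2: Parsed as ~((~P -> Q) | R)

~P = ~F = T
~P -> Q = T -> F = F
(~P -> Q) | R = F | T = T
~((~P -> Q) | R) = ~T = F
Thus S2 is false.

S3: In symbols: (~Q | P) <-> R

~Q = ~F = T
~Q | P = T | F = T
(~Q | P) <-> R = T <-> T = T
Thus S3 is true.

1 of the 3 statements is true.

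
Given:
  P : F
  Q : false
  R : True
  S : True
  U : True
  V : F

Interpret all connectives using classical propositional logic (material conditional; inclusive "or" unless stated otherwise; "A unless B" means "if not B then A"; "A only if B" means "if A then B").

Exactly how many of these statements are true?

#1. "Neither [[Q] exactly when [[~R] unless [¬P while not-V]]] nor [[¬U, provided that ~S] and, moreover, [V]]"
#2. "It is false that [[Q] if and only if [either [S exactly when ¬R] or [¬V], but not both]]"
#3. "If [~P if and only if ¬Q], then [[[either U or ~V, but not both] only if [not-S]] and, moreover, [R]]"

3

#1: This is (Q iff (not R or (not P and not V))) nor ((not S -> not U) and V).

not R = not True = False
not P = not False = True
not V = not False = True
not P and not V = True and True = True
not R or (not P and not V) = False or True = True
Q iff (not R or (not P and not V)) = False iff True = False
not S = not True = False
not U = not True = False
not S -> not U = False -> False = True
(not S -> not U) and V = True and False = False
(Q iff (not R or (not P and not V))) nor ((not S -> not U) and V) = False nor False = True
So #1 is true.

#2: This is not (Q iff ((S iff not R) xor not V)).

not R = not True = False
S iff not R = True iff False = False
not V = not False = True
(S iff not R) xor not V = False xor True = True
Q iff ((S iff not R) xor not V) = False iff True = False
not (Q iff ((S iff not R) xor not V)) = not False = True
So #2 is true.

#3: This is (not P iff not Q) -> (((U xor not V) -> not S) and R).

not P = not False = True
not Q = not False = True
not P iff not Q = True iff True = True
not V = not False = True
U xor not V = True xor True = False
not S = not True = False
(U xor not V) -> not S = False -> False = True
((U xor not V) -> not S) and R = True and True = True
(not P iff not Q) -> (((U xor not V) -> not S) and R) = True -> True = True
So #3 is true.

3 of the 3 statements are true (#1, #2, #3).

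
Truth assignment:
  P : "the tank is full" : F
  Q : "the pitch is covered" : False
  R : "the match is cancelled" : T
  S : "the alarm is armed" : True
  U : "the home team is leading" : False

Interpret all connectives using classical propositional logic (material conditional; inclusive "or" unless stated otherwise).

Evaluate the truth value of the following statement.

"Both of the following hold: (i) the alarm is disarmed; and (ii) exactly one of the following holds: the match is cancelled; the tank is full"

Values: S=T, R=T, P=F.
This is ¬S ∧ (R ⊕ P).

¬S = ¬T = F
R ⊕ P = T ⊕ F = T
¬S ∧ (R ⊕ P) = F ∧ T = F

False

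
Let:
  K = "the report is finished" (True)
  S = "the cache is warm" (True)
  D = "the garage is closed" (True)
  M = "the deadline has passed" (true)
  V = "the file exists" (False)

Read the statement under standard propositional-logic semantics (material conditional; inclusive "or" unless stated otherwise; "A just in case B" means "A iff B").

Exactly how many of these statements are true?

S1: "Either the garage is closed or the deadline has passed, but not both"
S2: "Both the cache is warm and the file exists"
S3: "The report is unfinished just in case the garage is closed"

S1: In symbols: D xor M

D xor M = True xor True = False
Hence S1 is false.

S2: In symbols: S and V

S and V = True and False = False
Hence S2 is false.

S3: Parsed as not K iff D

not K = not True = False
not K iff D = False iff True = False
Thus S3 is false.

Count: 0.

0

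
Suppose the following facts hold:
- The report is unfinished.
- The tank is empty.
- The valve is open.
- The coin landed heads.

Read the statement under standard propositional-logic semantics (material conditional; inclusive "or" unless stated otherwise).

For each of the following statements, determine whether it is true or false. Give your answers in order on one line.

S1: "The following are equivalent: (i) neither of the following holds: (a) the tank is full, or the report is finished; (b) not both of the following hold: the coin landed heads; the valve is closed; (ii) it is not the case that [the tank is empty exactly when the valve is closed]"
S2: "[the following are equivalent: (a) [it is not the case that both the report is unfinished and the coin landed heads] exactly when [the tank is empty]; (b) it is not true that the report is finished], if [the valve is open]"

S1 False, S2 False

Let Q = "the tank is full" (F), P = "the report is finished" (F), S = "the coin landed heads" (T), R = "the valve is open" (T).

S1: Parsed as ((Q ∨ P) ↓ (S ↑ ¬R)) ↔ ¬(¬Q ↔ ¬R)

Q ∨ P = F ∨ F = F
¬R = ¬T = F
S ↑ ¬R = T ↑ F = T
(Q ∨ P) ↓ (S ↑ ¬R) = F ↓ T = F
¬Q = ¬F = T
¬R = ¬T = F
¬Q ↔ ¬R = T ↔ F = F
¬(¬Q ↔ ¬R) = ¬F = T
((Q ∨ P) ↓ (S ↑ ¬R)) ↔ ¬(¬Q ↔ ¬R) = F ↔ T = F
Thus S1 is false.

S2: In symbols: R → (((¬P ↑ S) ↔ ¬Q) ↔ ¬P)

¬P = ¬F = T
¬P ↑ S = T ↑ T = F
¬Q = ¬F = T
(¬P ↑ S) ↔ ¬Q = F ↔ T = F
¬P = ¬F = T
((¬P ↑ S) ↔ ¬Q) ↔ ¬P = F ↔ T = F
R → (((¬P ↑ S) ↔ ¬Q) ↔ ¬P) = T → F = F
Thus S2 is false.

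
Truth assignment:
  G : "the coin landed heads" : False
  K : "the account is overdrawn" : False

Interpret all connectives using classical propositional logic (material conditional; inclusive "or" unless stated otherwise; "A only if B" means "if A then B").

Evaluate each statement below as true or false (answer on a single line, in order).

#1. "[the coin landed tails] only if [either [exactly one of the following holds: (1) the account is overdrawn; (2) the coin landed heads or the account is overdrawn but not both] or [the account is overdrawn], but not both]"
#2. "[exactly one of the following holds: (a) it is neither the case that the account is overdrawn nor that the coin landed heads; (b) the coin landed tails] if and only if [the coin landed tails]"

#1: Formalization: ¬G → ((K ⊕ (G ⊕ K)) ⊕ K)

¬G = ¬F = T
G ⊕ K = F ⊕ F = F
K ⊕ (G ⊕ K) = F ⊕ F = F
(K ⊕ (G ⊕ K)) ⊕ K = F ⊕ F = F
¬G → ((K ⊕ (G ⊕ K)) ⊕ K) = T → F = F
So #1 is false.

#2: In symbols: ((K ↓ G) ⊕ ¬G) ↔ ¬G

K ↓ G = F ↓ F = T
¬G = ¬F = T
(K ↓ G) ⊕ ¬G = T ⊕ T = F
¬G = ¬F = T
((K ↓ G) ⊕ ¬G) ↔ ¬G = F ↔ T = F
So #2 is false.

#1 False; #2 False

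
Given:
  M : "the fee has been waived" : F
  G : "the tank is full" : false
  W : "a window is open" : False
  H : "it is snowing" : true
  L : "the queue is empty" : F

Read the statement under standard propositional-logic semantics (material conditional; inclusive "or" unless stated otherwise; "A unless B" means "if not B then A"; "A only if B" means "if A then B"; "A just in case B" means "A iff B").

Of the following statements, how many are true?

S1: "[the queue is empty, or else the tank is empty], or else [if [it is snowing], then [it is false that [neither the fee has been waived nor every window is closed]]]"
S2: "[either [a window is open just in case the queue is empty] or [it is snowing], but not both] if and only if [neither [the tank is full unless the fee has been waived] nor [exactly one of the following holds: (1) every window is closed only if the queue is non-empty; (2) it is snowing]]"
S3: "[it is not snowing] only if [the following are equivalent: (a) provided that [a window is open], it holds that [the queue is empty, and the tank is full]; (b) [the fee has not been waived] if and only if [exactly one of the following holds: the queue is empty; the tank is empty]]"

2

S1: In symbols: (L | ~G) | (H -> ~(M nor ~W))

~G = ~F = T
L | ~G = F | T = T
~W = ~F = T
M nor ~W = F nor T = F
~(M nor ~W) = ~F = T
H -> ~(M nor ~W) = T -> T = T
(L | ~G) | (H -> ~(M nor ~W)) = T | T = T
So S1 is true.

S2: In symbols: ((W <-> L) xor H) <-> ((G | M) nor ((~W -> ~L) xor H))

W <-> L = F <-> F = T
(W <-> L) xor H = T xor T = F
G | M = F | F = F
~W = ~F = T
~L = ~F = T
~W -> ~L = T -> T = T
(~W -> ~L) xor H = T xor T = F
(G | M) nor ((~W -> ~L) xor H) = F nor F = T
((W <-> L) xor H) <-> ((G | M) nor ((~W -> ~L) xor H)) = F <-> T = F
So S2 is false.

S3: This is ~H -> ((W -> (L & G)) <-> (~M <-> (L xor ~G))).

~H = ~T = F
L & G = F & F = F
W -> (L & G) = F -> F = T
~M = ~F = T
~G = ~F = T
L xor ~G = F xor T = T
~M <-> (L xor ~G) = T <-> T = T
(W -> (L & G)) <-> (~M <-> (L xor ~G)) = T <-> T = T
~H -> ((W -> (L & G)) <-> (~M <-> (L xor ~G))) = F -> T = T
So S3 is true.

Count: 2.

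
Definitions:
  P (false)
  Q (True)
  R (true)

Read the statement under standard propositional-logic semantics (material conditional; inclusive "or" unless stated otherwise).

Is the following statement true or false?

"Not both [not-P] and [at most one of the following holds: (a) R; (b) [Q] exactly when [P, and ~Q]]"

false

This is not P nand (R nand (Q iff (P and not Q))).

not P = not False = True
not Q = not True = False
P and not Q = False and False = False
Q iff (P and not Q) = True iff False = False
R nand (Q iff (P and not Q)) = True nand False = True
not P nand (R nand (Q iff (P and not Q))) = True nand True = False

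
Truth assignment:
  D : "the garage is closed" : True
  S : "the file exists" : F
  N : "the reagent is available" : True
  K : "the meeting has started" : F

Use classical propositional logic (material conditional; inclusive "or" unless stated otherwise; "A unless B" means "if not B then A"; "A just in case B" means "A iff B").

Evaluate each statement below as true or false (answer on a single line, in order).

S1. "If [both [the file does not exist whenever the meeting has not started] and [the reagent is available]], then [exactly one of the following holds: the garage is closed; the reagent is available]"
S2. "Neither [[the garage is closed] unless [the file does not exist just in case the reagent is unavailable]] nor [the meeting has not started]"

S1 false, S2 false

S1: Formalization: ((not K -> not S) and N) -> (D xor N)

not K = not False = True
not S = not False = True
not K -> not S = True -> True = True
(not K -> not S) and N = True and True = True
D xor N = True xor True = False
((not K -> not S) and N) -> (D xor N) = True -> False = False
So S1 is false.

S2: Parsed as (D or (not S iff not N)) nor not K

not S = not False = True
not N = not True = False
not S iff not N = True iff False = False
D or (not S iff not N) = True or False = True
not K = not False = True
(D or (not S iff not N)) nor not K = True nor True = False
Thus S2 is false.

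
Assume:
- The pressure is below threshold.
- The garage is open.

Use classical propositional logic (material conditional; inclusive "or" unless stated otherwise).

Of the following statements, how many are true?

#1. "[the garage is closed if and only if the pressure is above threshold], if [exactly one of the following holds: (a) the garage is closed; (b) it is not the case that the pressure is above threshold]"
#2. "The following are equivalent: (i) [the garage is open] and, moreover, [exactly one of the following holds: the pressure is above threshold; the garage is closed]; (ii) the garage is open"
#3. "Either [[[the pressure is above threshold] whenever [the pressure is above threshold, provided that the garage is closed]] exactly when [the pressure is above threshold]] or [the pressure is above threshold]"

2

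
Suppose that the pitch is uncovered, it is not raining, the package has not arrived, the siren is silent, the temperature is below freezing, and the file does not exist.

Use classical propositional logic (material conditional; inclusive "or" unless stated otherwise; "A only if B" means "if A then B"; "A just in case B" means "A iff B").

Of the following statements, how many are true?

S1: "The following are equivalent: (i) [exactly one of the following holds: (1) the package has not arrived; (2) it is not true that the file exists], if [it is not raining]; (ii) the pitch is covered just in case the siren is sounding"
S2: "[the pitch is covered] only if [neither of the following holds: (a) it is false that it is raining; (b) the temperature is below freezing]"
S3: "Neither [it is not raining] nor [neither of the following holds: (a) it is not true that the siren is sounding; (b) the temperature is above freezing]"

1

Let Q = "it is raining" (F), R = "the package has arrived" (F), V = "the file exists" (F), P = "the pitch is covered" (F), S = "the siren is sounding" (F), U = "the temperature is below freezing" (T).

S1: This is (~Q -> (~R xor ~V)) <-> (P <-> S).

~Q = ~F = T
~R = ~F = T
~V = ~F = T
~R xor ~V = T xor T = F
~Q -> (~R xor ~V) = T -> F = F
P <-> S = F <-> F = T
(~Q -> (~R xor ~V)) <-> (P <-> S) = F <-> T = F
Thus S1 is false.

S2: Parsed as P -> (~Q nor U)

~Q = ~F = T
~Q nor U = T nor T = F
P -> (~Q nor U) = F -> F = T
So S2 is true.

S3: This is ~Q nor (~S nor ~U).

~Q = ~F = T
~S = ~F = T
~U = ~T = F
~S nor ~U = T nor F = F
~Q nor (~S nor ~U) = T nor F = F
So S3 is false.

Count: 1.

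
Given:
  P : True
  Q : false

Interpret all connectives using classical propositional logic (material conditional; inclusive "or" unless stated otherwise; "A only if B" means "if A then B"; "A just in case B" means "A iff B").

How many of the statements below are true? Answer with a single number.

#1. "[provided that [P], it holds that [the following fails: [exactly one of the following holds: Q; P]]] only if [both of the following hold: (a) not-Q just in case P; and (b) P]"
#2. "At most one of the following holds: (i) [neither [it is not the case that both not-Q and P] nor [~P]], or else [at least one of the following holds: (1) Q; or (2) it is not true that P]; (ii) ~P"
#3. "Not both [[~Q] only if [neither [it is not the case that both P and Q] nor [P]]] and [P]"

#1: Formalization: (P -> not (Q xor P)) -> ((not Q iff P) and P)

Q xor P = False xor True = True
not (Q xor P) = not True = False
P -> not (Q xor P) = True -> False = False
not Q = not False = True
not Q iff P = True iff True = True
(not Q iff P) and P = True and True = True
(P -> not (Q xor P)) -> ((not Q iff P) and P) = False -> True = True
So #1 is true.

#2: Formalization: (((not Q nand P) nor not P) or (Q or not P)) nand not P

not Q = not False = True
not Q nand P = True nand True = False
not P = not True = False
(not Q nand P) nor not P = False nor False = True
not P = not True = False
Q or not P = False or False = False
((not Q nand P) nor not P) or (Q or not P) = True or False = True
not P = not True = False
(((not Q nand P) nor not P) or (Q or not P)) nand not P = True nand False = True
Thus #2 is true.

#3: This is (not Q -> ((P nand Q) nor P)) nand P.

not Q = not False = True
P nand Q = True nand False = True
(P nand Q) nor P = True nor True = False
not Q -> ((P nand Q) nor P) = True -> False = False
(not Q -> ((P nand Q) nor P)) nand P = False nand True = True
Thus #3 is true.

3 of the 3 statements are true (#1, #2, #3).

3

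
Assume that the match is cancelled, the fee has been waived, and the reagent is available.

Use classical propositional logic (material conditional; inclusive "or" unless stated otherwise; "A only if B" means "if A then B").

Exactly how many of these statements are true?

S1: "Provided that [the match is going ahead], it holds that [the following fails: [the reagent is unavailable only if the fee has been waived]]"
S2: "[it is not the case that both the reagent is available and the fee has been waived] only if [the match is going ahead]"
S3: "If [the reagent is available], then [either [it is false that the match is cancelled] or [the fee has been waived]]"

3

Let P = "the match is cancelled" (T), R = "the reagent is available" (T), Q = "the fee has been waived" (T).

S1: In symbols: ¬P → ¬(¬R → Q)

¬P = ¬T = F
¬R = ¬T = F
¬R → Q = F → T = T
¬(¬R → Q) = ¬T = F
¬P → ¬(¬R → Q) = F → F = T
Thus S1 is true.

S2: This is (R ↑ Q) → ¬P.

R ↑ Q = T ↑ T = F
¬P = ¬T = F
(R ↑ Q) → ¬P = F → F = T
So S2 is true.

S3: This is R → (¬P ∨ Q).

¬P = ¬T = F
¬P ∨ Q = F ∨ T = T
R → (¬P ∨ Q) = T → T = T
So S3 is true.

True statements: 3 (S1, S2, S3).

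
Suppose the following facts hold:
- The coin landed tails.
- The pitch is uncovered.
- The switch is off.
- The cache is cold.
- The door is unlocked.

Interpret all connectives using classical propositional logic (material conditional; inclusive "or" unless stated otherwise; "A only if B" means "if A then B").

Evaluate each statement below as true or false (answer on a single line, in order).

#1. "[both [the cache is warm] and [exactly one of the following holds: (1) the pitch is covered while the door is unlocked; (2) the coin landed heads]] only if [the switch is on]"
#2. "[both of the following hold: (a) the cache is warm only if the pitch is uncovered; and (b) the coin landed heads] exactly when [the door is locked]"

#1 True; #2 True

Let S = "the cache is warm" (False), Q = "the pitch is covered" (False), U = "the door is locked" (False), P = "the coin landed heads" (False), R = "the switch is on" (False).

#1: In symbols: (S and ((Q and not U) xor P)) -> R

not U = not False = True
Q and not U = False and True = False
(Q and not U) xor P = False xor False = False
S and ((Q and not U) xor P) = False and False = False
(S and ((Q and not U) xor P)) -> R = False -> False = True
Hence #1 is true.

#2: Parsed as ((S -> not Q) and P) iff U

not Q = not False = True
S -> not Q = False -> True = True
(S -> not Q) and P = True and False = False
((S -> not Q) and P) iff U = False iff False = True
Hence #2 is true.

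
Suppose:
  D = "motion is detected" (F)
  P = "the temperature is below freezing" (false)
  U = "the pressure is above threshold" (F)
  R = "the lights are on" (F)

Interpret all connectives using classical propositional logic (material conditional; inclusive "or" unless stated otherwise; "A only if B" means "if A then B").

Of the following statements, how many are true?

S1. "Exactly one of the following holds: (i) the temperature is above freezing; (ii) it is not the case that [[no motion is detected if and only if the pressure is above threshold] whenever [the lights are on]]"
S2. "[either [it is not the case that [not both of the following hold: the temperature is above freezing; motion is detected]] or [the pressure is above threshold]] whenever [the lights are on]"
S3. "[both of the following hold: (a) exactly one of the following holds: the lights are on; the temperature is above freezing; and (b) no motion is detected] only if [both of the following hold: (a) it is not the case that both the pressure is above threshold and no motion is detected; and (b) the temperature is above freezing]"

S1: In symbols: not P xor not (R -> (not D iff U))

not P = not False = True
not D = not False = True
not D iff U = True iff False = False
R -> (not D iff U) = False -> False = True
not (R -> (not D iff U)) = not True = False
not P xor not (R -> (not D iff U)) = True xor False = True
So S1 is true.

S2: Parsed as R -> (not (not P nand D) or U)

not P = not False = True
not P nand D = True nand False = True
not (not P nand D) = not True = False
not (not P nand D) or U = False or False = False
R -> (not (not P nand D) or U) = False -> False = True
So S2 is true.

S3: In symbols: ((R xor not P) and not D) -> ((U nand not D) and not P)

not P = not False = True
R xor not P = False xor True = True
not D = not False = True
(R xor not P) and not D = True and True = True
not D = not False = True
U nand not D = False nand True = True
not P = not False = True
(U nand not D) and not P = True and True = True
((R xor not P) and not D) -> ((U nand not D) and not P) = True -> True = True
Thus S3 is true.

3 of the 3 statements are true (S1, S2, S3).

3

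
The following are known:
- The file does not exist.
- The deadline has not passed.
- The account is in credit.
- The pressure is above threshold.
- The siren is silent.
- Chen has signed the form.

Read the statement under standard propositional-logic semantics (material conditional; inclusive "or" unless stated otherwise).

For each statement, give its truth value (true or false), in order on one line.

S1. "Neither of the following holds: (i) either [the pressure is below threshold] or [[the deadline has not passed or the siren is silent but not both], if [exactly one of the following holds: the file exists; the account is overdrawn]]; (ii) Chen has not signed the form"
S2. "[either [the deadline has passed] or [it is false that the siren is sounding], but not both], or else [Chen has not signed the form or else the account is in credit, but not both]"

S1 False / S2 True

Let S = "the pressure is above threshold" (T), P = "the file exists" (F), R = "the account is overdrawn" (F), Q = "the deadline has passed" (F), U = "the siren is sounding" (F), V = "Chen has signed the form" (T).

S1: Formalization: (~S | ((P xor R) -> (~Q xor ~U))) nor ~V

~S = ~T = F
P xor R = F xor F = F
~Q = ~F = T
~U = ~F = T
~Q xor ~U = T xor T = F
(P xor R) -> (~Q xor ~U) = F -> F = T
~S | ((P xor R) -> (~Q xor ~U)) = F | T = T
~V = ~T = F
(~S | ((P xor R) -> (~Q xor ~U))) nor ~V = T nor F = F
Thus S1 is false.

S2: In symbols: (Q xor ~U) | (~V xor ~R)

~U = ~F = T
Q xor ~U = F xor T = T
~V = ~T = F
~R = ~F = T
~V xor ~R = F xor T = T
(Q xor ~U) | (~V xor ~R) = T | T = T
Hence S2 is true.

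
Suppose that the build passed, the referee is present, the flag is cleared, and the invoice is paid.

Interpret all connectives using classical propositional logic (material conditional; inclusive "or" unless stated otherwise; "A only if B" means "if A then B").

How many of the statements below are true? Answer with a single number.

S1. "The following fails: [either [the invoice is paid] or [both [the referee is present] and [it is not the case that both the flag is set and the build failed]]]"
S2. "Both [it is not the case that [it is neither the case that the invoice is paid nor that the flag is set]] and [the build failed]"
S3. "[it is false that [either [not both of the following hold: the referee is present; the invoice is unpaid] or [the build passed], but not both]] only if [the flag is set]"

0

Let P = "the invoice is paid" (T), D = "the referee is present" (T), S = "the flag is set" (F), G = "the build passed" (T).

S1: This is ~(P | (D & (S nand ~G))).

~G = ~T = F
S nand ~G = F nand F = T
D & (S nand ~G) = T & T = T
P | (D & (S nand ~G)) = T | T = T
~(P | (D & (S nand ~G))) = ~T = F
Hence S1 is false.

S2: This is ~(P nor S) & ~G.

P nor S = T nor F = F
~(P nor S) = ~F = T
~G = ~T = F
~(P nor S) & ~G = T & F = F
Thus S2 is false.

S3: Formalization: ~((D nand ~P) xor G) -> S

~P = ~T = F
D nand ~P = T nand F = T
(D nand ~P) xor G = T xor T = F
~((D nand ~P) xor G) = ~F = T
~((D nand ~P) xor G) -> S = T -> F = F
Thus S3 is false.

0 of the 3 statements are true (none).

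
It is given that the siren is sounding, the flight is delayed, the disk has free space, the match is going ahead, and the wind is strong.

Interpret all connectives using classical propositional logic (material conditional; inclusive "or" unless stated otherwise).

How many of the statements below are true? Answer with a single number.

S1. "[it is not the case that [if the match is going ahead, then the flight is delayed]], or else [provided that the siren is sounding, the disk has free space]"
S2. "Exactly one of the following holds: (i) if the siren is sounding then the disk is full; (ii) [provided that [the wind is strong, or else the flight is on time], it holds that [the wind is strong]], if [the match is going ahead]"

2

Let K = "the match is cancelled" (F), H = "the flight is delayed" (T), W = "the siren is sounding" (T), N = "the disk is full" (F), R = "the wind is strong" (T).

S1: Formalization: ¬(¬K → H) ∨ (W → ¬N)

¬K = ¬F = T
¬K → H = T → T = T
¬(¬K → H) = ¬T = F
¬N = ¬F = T
W → ¬N = T → T = T
¬(¬K → H) ∨ (W → ¬N) = F ∨ T = T
Hence S1 is true.

S2: Parsed as (W → N) ⊕ (¬K → ((R ∨ ¬H) → R))

W → N = T → F = F
¬K = ¬F = T
¬H = ¬T = F
R ∨ ¬H = T ∨ F = T
(R ∨ ¬H) → R = T → T = T
¬K → ((R ∨ ¬H) → R) = T → T = T
(W → N) ⊕ (¬K → ((R ∨ ¬H) → R)) = F ⊕ T = T
Thus S2 is true.

True statements: 2.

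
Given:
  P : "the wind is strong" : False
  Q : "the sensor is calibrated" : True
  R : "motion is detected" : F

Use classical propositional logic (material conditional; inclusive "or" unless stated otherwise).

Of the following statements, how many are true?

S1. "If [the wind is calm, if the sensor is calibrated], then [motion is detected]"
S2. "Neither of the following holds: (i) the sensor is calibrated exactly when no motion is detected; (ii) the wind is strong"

0

S1: In symbols: (Q -> not P) -> R

not P = not False = True
Q -> not P = True -> True = True
(Q -> not P) -> R = True -> False = False
Hence S1 is false.

S2: Formalization: (Q iff not R) nor P

not R = not False = True
Q iff not R = True iff True = True
(Q iff not R) nor P = True nor False = False
So S2 is false.

Count: 0.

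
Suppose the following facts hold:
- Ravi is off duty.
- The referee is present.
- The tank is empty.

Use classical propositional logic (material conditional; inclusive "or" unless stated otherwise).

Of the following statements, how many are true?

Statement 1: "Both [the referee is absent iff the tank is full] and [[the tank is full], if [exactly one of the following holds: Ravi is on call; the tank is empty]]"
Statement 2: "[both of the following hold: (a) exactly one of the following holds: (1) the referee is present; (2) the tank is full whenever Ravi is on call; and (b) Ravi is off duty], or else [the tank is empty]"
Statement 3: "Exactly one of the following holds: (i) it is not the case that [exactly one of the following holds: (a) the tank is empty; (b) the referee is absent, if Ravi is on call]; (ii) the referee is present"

Let M = "the referee is present" (T), L = "the tank is full" (F), S = "Ravi is on call" (F).

Statement 1: Formalization: (¬M ↔ L) ∧ ((S ⊕ ¬L) → L)

¬M = ¬T = F
¬M ↔ L = F ↔ F = T
¬L = ¬F = T
S ⊕ ¬L = F ⊕ T = T
(S ⊕ ¬L) → L = T → F = F
(¬M ↔ L) ∧ ((S ⊕ ¬L) → L) = T ∧ F = F
Hence Statement 1 is false.

Statement 2: This is ((M ⊕ (S → L)) ∧ ¬S) ∨ ¬L.

S → L = F → F = T
M ⊕ (S → L) = T ⊕ T = F
¬S = ¬F = T
(M ⊕ (S → L)) ∧ ¬S = F ∧ T = F
¬L = ¬F = T
((M ⊕ (S → L)) ∧ ¬S) ∨ ¬L = F ∨ T = T
So Statement 2 is true.

Statement 3: Formalization: ¬(¬L ⊕ (S → ¬M)) ⊕ M

¬L = ¬F = T
¬M = ¬T = F
S → ¬M = F → F = T
¬L ⊕ (S → ¬M) = T ⊕ T = F
¬(¬L ⊕ (S → ¬M)) = ¬F = T
¬(¬L ⊕ (S → ¬M)) ⊕ M = T ⊕ T = F
So Statement 3 is false.

1 of the 3 statements is true (Statement 2).

1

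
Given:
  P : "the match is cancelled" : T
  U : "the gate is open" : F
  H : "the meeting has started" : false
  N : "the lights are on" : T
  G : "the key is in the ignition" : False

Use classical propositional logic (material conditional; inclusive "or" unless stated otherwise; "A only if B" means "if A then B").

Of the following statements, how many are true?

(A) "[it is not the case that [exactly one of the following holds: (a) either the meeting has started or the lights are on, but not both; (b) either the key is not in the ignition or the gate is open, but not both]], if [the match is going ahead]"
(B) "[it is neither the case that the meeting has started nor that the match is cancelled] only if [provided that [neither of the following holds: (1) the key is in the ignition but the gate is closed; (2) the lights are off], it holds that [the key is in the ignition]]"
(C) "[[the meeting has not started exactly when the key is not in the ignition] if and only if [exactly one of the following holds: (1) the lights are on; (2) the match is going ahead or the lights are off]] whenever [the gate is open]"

(A): Parsed as not P -> not ((H xor N) xor (not G xor U))

not P = not True = False
H xor N = False xor True = True
not G = not False = True
not G xor U = True xor False = True
(H xor N) xor (not G xor U) = True xor True = False
not ((H xor N) xor (not G xor U)) = not False = True
not P -> not ((H xor N) xor (not G xor U)) = False -> True = True
Thus (A) is true.

(B): In symbols: (H nor P) -> (((G and not U) nor not N) -> G)

H nor P = False nor True = False
not U = not False = True
G and not U = False and True = False
not N = not True = False
(G and not U) nor not N = False nor False = True
((G and not U) nor not N) -> G = True -> False = False
(H nor P) -> (((G and not U) nor not N) -> G) = False -> False = True
So (B) is true.

(C): Parsed as U -> ((not H iff not G) iff (N xor (not P or not N)))

not H = not False = True
not G = not False = True
not H iff not G = True iff True = True
not P = not True = False
not N = not True = False
not P or not N = False or False = False
N xor (not P or not N) = True xor False = True
(not H iff not G) iff (N xor (not P or not N)) = True iff True = True
U -> ((not H iff not G) iff (N xor (not P or not N))) = False -> True = True
Thus (C) is true.

3 of the 3 statements are true ((A), (B), (C)).

3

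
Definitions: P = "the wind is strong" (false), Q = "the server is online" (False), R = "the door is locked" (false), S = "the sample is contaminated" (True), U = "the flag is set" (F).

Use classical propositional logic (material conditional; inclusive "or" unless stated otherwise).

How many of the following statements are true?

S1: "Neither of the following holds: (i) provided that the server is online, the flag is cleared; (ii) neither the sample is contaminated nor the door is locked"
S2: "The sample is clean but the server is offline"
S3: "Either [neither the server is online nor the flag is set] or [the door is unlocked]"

1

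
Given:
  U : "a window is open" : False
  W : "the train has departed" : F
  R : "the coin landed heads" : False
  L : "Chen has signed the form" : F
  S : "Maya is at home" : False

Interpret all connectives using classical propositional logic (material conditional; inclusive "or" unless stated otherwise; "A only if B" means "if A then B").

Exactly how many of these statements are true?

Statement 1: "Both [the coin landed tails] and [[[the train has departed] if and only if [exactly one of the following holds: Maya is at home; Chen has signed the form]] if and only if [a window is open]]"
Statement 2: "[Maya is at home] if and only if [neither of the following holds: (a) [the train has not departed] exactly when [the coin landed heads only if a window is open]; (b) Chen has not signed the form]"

1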